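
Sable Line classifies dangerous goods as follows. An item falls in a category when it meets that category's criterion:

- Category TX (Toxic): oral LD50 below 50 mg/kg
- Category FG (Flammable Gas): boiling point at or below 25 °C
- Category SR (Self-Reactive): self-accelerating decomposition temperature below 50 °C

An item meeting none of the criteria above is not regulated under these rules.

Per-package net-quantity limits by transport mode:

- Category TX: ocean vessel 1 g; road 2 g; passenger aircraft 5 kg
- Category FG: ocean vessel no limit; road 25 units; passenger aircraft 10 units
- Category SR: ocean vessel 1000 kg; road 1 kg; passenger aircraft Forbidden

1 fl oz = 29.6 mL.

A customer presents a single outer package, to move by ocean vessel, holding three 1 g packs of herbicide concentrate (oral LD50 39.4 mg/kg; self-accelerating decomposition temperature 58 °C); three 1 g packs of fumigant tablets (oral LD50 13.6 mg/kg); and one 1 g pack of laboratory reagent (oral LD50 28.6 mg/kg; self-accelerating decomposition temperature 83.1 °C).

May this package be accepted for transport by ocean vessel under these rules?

The herbicide concentrate has oral LD50 39.4 mg/kg, which is < 50 mg/kg, so it is Category TX (Toxic).
With oral LD50 13.6 mg/kg (< 50 mg/kg), the fumigant tablets fall in Category TX.
The laboratory reagent has oral LD50 28.6 mg/kg, which is < 50 mg/kg, so it is Category TX (Toxic).
Total Category TX: (three 1 g packs = 3 g) + (three 1 g packs = 3 g) + 1 g = 7 g.
7 g > 1 g (ocean vessel limit, Category TX) — over the limit.

No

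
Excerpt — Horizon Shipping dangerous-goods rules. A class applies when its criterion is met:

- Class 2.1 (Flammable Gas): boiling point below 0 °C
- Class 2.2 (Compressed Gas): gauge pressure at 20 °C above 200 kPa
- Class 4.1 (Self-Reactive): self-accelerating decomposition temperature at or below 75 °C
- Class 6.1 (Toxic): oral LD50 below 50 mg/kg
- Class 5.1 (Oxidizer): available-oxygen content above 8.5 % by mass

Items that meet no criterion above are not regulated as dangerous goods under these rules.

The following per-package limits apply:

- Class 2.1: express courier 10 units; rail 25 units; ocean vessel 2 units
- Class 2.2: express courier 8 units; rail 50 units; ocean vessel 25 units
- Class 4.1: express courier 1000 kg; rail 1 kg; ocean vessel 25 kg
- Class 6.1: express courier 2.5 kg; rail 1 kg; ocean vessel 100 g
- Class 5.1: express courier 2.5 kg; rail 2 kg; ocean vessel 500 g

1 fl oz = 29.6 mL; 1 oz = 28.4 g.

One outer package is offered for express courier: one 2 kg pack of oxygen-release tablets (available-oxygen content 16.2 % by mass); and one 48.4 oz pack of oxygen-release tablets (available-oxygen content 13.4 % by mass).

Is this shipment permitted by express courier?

No

The oxygen-release tablets have available-oxygen content 16.2 % by mass, which is > 8.5 % by mass, so they are Class 5.1 (Oxidizer).
Oxygen-release tablets: available-oxygen content 13.4 % by mass > 8.5 % by mass → Class 5.1 (Oxidizer).
Class 5.1 net quantity: 2 kg + (one 48.4 oz pack = 1374.56 g) = 3374.56 g.
3374.56 g > 2.5 kg (express courier limit, Class 5.1) — over the limit.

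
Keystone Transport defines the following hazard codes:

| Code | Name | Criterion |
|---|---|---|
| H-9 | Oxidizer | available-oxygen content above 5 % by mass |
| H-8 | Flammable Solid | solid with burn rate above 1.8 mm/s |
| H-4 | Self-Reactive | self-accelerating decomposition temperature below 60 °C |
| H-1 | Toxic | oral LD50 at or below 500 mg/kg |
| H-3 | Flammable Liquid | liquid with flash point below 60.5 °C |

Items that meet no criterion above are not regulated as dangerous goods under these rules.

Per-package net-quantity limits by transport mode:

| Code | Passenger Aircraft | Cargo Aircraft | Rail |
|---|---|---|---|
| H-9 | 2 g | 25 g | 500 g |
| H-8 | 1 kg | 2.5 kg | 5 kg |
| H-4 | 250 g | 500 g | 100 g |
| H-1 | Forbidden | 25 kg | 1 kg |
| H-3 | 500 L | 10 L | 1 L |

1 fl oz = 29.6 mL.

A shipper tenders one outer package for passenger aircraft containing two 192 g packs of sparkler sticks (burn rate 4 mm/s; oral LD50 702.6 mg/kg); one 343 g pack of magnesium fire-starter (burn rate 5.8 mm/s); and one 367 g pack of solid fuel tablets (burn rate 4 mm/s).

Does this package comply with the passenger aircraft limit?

With burn rate 4 mm/s (> 1.8 mm/s), the sparkler sticks fall in Code H-8.
The magnesium fire-starter has burn rate 5.8 mm/s, which is > 1.8 mm/s, so it is Code H-8 (Flammable Solid).
The solid fuel tablets have burn rate 4 mm/s, which is > 1.8 mm/s, so they are Code H-8 (Flammable Solid).
Total Code H-8: (two 192 g packs = 384 g) + 343 g + 367 g = 1.094 kg.
1.094 kg exceeds the passenger aircraft limit of 1 kg for Code H-8.

No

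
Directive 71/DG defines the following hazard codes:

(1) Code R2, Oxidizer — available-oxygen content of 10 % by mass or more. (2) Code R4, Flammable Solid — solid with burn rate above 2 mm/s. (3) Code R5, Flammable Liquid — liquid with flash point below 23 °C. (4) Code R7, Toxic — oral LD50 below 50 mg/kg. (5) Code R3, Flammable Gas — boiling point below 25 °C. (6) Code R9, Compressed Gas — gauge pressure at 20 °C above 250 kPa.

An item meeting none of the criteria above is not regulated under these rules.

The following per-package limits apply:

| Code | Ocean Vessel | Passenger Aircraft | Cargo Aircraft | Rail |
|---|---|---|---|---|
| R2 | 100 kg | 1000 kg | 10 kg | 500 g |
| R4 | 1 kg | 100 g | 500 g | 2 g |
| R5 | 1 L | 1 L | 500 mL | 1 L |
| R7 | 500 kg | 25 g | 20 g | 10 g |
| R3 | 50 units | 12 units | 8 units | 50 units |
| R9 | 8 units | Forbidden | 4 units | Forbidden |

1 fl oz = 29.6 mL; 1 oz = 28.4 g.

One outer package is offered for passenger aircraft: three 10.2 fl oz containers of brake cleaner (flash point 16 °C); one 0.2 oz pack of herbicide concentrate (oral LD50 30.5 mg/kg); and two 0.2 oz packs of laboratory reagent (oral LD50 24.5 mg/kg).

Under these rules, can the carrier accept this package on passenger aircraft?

The brake cleaner has flash point 16 °C, which is < 23 °C, so it is Code R5 (Flammable Liquid).
Oral LD50 30.5 mg/kg meets the Code R7 criterion (Toxic), so the herbicide concentrate is Code R7.
The laboratory reagent has oral LD50 24.5 mg/kg, which is < 50 mg/kg, so it is Code R7 (Toxic).
Code R7 net quantity: (one 0.2 oz pack = 5.68 g) + (two 0.2 oz packs = 11.36 g) = 17.04 g.
17.04 g is within the passenger aircraft limit of 25 g for Code R7.
Code R5 quantity: three 10.2 fl oz containers = 905.76 mL.
905.76 mL ≤ 1 L (passenger aircraft limit, Code R5) — within limit.
Every hazard code is within its passenger aircraft limit and no segregation rule is violated.

Yes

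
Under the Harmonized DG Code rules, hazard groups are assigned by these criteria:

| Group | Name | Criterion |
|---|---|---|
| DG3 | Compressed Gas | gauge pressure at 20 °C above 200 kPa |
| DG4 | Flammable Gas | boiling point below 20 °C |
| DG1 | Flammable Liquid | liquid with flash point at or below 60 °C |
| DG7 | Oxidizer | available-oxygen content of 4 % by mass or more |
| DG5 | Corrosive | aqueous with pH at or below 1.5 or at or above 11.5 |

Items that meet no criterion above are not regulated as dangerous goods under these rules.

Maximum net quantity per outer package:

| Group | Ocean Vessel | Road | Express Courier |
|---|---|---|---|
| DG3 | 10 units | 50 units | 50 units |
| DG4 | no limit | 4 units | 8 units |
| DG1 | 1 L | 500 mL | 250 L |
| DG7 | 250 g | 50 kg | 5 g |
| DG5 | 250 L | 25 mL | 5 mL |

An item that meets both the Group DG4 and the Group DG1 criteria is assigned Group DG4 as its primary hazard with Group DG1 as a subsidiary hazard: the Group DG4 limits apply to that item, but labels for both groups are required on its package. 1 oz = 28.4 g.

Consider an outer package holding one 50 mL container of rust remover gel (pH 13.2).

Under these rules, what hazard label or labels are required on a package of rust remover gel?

Group DG5

Rust remover gel: pH 13.2 ≥ 11.5 → Group DG5 (Corrosive).
Only the Group DG5 label is required.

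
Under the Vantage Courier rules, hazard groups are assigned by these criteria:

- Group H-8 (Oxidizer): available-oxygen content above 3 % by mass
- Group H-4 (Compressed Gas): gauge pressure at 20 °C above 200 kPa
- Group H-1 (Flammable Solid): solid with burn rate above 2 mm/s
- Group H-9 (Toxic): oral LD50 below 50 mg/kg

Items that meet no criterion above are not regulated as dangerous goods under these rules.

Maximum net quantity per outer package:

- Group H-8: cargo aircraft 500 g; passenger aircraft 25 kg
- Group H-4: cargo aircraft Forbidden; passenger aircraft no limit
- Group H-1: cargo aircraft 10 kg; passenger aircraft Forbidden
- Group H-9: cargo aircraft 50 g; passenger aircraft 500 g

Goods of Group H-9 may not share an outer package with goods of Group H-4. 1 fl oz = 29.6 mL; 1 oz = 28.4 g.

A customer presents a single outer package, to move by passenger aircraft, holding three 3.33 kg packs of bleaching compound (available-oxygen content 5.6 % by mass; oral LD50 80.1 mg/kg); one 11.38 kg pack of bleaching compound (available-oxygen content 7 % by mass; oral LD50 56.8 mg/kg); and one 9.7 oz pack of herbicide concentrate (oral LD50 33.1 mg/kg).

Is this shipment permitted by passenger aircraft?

The bleaching compound has available-oxygen content 5.6 % by mass, which is > 3 % by mass, so it is Group H-8 (Oxidizer).
With available-oxygen content 7 % by mass (> 3 % by mass), the bleaching compound falls in Group H-8.
Herbicide concentrate: oral LD50 33.1 mg/kg < 50 mg/kg → Group H-9 (Toxic).
Group H-9 quantity: one 9.7 oz pack = 275.48 g.
275.48 g is within the passenger aircraft limit of 500 g for Group H-9.
Total Group H-8: (three 3.33 kg packs = 9.99 kg) + 11.38 kg = 21.37 kg.
21.37 kg is within the passenger aircraft limit of 25 kg for Group H-8.
The segregation rule (Group H-9 with Group H-4) does not apply to Group H-9 with Group H-8.
Every hazard group is within its passenger aircraft limit and no segregation rule is violated.

Yes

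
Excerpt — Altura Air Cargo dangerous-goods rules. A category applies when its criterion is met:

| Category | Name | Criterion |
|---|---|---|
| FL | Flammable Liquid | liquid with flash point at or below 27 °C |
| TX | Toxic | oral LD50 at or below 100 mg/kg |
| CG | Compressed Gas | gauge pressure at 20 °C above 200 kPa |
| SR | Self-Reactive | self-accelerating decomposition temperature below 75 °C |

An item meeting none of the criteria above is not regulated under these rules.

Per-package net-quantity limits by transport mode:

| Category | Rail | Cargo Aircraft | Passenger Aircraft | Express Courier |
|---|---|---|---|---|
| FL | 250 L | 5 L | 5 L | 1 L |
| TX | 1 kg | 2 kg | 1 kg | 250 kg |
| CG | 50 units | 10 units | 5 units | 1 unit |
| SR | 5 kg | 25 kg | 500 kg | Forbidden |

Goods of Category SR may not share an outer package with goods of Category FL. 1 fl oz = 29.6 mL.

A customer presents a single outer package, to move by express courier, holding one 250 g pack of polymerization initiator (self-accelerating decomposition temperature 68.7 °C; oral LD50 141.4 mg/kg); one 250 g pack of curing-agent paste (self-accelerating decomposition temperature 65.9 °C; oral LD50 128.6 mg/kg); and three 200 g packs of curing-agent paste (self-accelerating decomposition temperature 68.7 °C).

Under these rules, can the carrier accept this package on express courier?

Self-accelerating decomposition temperature 68.7 °C meets the Category SR criterion (Self-Reactive), so the polymerization initiator is Category SR.
The curing-agent paste has self-accelerating decomposition temperature 65.9 °C, which is < 75 °C, so it is Category SR (Self-Reactive).
Self-accelerating decomposition temperature 68.7 °C meets the Category SR criterion (Self-Reactive), so the curing-agent paste is Category SR.
Total Category SR: 250 g + 250 g + (three 200 g packs = 600 g) = 1.1 kg.
By express courier, Category SR is Forbidden regardless of quantity.

No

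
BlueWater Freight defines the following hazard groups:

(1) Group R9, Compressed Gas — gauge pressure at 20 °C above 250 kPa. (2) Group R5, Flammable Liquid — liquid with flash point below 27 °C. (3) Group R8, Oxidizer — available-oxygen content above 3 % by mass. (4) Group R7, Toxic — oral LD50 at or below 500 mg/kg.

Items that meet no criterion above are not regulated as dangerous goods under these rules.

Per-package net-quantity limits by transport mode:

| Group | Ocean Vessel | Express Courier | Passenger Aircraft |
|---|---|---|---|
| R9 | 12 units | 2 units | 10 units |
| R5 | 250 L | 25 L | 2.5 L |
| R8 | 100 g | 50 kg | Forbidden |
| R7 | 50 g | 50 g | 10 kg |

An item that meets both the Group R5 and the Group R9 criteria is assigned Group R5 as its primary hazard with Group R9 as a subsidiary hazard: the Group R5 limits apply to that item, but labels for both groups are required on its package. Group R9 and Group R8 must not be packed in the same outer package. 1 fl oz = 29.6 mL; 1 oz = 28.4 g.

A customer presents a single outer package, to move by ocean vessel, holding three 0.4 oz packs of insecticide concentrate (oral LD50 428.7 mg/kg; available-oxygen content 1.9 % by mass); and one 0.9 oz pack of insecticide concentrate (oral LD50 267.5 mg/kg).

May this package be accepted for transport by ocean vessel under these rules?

No

Insecticide concentrate: oral LD50 428.7 mg/kg ≤ 500 mg/kg → Group R7 (Toxic).
The insecticide concentrate has oral LD50 267.5 mg/kg, which is ≤ 500 mg/kg, so it is Group R7 (Toxic).
Group R7 net quantity: (three 0.4 oz packs = 34.08 g) + (one 0.9 oz pack = 25.56 g) = 59.64 g.
59.64 g > 50 g (ocean vessel limit, Group R7) — over the limit.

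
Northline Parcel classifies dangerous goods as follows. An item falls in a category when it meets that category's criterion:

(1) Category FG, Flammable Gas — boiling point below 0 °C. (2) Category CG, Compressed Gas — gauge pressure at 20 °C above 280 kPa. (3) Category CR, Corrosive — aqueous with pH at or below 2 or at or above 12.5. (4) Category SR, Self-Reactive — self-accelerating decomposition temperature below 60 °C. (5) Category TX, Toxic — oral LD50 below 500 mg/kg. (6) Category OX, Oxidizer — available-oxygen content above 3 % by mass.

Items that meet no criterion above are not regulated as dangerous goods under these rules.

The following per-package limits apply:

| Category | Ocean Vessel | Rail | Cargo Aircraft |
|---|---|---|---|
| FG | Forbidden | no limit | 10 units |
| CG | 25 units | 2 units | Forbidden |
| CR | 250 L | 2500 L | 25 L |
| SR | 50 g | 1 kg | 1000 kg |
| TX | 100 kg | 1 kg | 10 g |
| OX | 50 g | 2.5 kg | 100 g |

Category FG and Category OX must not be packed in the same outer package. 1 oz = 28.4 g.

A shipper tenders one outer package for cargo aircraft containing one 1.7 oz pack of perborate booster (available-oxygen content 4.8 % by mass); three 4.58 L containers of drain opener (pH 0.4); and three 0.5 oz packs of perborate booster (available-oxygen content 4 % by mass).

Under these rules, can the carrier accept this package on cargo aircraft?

Available-oxygen content 4.8 % by mass meets the Category OX criterion (Oxidizer), so the perborate booster is Category OX.
Drain opener: pH 0.4 ≤ 2 → Category CR (Corrosive).
With available-oxygen content 4 % by mass (> 3 % by mass), the perborate booster falls in Category OX.
Category CR quantity: three 4.58 L containers = 13.74 L.
That is within the Category CR cargo aircraft limit of 25 L.
Category OX net quantity: (one 1.7 oz pack = 48.28 g) + (three 0.5 oz packs = 42.6 g) = 90.88 g.
90.88 g is within the cargo aircraft limit of 100 g for Category OX.
The segregation rule (Category FG with Category OX) does not apply to Category CR with Category OX.
Every hazard category is within its cargo aircraft limit and no segregation rule is violated.

Yes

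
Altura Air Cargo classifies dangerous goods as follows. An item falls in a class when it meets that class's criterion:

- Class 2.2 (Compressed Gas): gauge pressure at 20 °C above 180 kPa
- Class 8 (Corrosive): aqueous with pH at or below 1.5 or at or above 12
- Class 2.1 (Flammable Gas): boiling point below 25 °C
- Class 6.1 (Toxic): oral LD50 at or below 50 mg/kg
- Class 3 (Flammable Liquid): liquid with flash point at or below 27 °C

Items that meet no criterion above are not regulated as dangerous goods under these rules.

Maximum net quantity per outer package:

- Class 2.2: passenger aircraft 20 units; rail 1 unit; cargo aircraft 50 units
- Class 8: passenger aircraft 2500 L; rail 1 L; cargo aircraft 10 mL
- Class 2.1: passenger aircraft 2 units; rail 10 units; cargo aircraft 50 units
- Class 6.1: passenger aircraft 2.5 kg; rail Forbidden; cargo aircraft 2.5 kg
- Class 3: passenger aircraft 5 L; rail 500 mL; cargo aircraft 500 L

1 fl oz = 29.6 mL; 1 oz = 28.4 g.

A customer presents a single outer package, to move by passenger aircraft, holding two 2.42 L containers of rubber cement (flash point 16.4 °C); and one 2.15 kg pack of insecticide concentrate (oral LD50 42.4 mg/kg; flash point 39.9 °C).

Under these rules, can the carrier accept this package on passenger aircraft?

Yes

With flash point 16.4 °C (≤ 27 °C), the rubber cement falls in Class 3.
With oral LD50 42.4 mg/kg (≤ 50 mg/kg), the insecticide concentrate falls in Class 6.1.
Class 6.1 quantity: 2.15 kg.
That is within the Class 6.1 passenger aircraft limit of 2.5 kg.
Class 3 quantity: two 2.42 L containers = 4.84 L.
4.84 L is within the passenger aircraft limit of 5 L for Class 3.
Every hazard class is within its passenger aircraft limit and no segregation rule is violated.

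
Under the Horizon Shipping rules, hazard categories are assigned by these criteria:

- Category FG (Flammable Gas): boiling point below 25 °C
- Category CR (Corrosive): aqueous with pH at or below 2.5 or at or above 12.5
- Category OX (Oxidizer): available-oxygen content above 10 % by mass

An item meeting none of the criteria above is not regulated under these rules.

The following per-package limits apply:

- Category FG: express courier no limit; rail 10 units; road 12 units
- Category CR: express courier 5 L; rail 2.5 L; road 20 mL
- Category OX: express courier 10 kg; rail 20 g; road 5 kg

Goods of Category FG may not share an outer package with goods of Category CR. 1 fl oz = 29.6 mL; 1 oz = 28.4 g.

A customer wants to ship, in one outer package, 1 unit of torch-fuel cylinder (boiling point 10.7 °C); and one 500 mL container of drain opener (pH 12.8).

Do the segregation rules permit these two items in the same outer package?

The torch-fuel cylinder has boiling point 10.7 °C, which is < 25 °C, so it is Category FG (Flammable Gas).
Drain opener: pH 12.8 ≥ 12.5 → Category CR (Corrosive).
Category FG and Category CR may not share an outer package.

No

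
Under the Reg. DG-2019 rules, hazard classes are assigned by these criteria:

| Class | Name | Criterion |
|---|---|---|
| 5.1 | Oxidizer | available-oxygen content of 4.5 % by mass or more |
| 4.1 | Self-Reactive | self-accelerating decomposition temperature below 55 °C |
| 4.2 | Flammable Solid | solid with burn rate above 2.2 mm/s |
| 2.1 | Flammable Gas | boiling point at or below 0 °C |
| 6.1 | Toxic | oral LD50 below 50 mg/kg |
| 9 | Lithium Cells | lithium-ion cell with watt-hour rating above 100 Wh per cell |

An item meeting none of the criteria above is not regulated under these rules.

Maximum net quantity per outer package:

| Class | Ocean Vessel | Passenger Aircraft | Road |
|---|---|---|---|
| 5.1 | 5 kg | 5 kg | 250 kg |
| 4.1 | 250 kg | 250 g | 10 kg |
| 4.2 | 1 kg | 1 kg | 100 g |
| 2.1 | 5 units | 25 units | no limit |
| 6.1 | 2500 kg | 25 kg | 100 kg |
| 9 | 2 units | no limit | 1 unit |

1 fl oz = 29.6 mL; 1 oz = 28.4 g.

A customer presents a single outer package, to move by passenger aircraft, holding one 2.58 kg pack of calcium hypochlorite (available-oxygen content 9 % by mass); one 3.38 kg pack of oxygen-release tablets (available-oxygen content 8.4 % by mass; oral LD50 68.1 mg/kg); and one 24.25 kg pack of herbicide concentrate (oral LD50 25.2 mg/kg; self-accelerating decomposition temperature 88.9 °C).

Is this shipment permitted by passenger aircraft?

The calcium hypochlorite has available-oxygen content 9 % by mass, which is ≥ 4.5 % by mass, so it is Class 5.1 (Oxidizer).
With available-oxygen content 8.4 % by mass (≥ 4.5 % by mass), the oxygen-release tablets fall in Class 5.1.
Herbicide concentrate: oral LD50 25.2 mg/kg < 50 mg/kg → Class 6.1 (Toxic).
Total Class 5.1: 2.58 kg + 3.38 kg = 5.96 kg.
5.96 kg exceeds the passenger aircraft limit of 5 kg for Class 5.1.
Class 6.1 quantity: 24.25 kg.
That is within the Class 6.1 passenger aircraft limit of 25 kg.

No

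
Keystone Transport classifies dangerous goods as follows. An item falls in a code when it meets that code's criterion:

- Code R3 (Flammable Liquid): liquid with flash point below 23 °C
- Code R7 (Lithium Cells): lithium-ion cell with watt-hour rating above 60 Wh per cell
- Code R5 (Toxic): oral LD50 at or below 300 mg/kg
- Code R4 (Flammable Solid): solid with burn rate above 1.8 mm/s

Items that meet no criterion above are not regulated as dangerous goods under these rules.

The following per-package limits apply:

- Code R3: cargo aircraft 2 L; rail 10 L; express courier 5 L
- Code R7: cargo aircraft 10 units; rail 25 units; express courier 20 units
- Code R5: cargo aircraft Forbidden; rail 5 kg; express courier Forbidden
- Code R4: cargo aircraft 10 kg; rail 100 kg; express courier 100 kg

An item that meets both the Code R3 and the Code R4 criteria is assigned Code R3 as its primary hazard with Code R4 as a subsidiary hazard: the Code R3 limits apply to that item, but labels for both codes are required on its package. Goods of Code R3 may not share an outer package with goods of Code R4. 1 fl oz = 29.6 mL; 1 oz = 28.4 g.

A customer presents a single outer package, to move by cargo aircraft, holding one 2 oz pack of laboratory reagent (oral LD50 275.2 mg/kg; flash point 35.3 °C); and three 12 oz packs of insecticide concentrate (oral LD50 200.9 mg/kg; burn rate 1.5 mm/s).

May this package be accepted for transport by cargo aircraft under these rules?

Laboratory reagent: oral LD50 275.2 mg/kg ≤ 300 mg/kg → Code R5 (Toxic).
With oral LD50 200.9 mg/kg (≤ 300 mg/kg), the insecticide concentrate falls in Code R5.
Total Code R5: (one 2 oz pack = 56.8 g) + (three 12 oz packs = 1022.4 g) = 1079.2 g.
By cargo aircraft, Code R5 is Forbidden regardless of quantity.

No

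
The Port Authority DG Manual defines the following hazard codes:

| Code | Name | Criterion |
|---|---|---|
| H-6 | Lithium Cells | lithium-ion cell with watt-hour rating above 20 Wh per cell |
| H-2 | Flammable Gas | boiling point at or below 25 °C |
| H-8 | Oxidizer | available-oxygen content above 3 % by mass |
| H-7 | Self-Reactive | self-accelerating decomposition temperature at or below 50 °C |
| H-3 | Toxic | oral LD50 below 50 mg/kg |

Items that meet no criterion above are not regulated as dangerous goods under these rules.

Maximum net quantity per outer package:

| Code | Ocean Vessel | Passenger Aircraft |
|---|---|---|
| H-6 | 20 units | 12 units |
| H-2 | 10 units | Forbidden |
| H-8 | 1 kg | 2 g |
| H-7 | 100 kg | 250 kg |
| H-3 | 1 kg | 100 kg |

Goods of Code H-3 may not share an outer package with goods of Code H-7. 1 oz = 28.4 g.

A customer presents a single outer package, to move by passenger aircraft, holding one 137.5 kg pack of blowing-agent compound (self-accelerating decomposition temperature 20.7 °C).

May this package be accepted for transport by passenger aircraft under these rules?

Yes

With self-accelerating decomposition temperature 20.7 °C (≤ 50 °C), the blowing-agent compound falls in Code H-7.
Code H-7 quantity: 137.5 kg.
137.5 kg ≤ 250 kg (passenger aircraft limit, Code H-7) — within limit.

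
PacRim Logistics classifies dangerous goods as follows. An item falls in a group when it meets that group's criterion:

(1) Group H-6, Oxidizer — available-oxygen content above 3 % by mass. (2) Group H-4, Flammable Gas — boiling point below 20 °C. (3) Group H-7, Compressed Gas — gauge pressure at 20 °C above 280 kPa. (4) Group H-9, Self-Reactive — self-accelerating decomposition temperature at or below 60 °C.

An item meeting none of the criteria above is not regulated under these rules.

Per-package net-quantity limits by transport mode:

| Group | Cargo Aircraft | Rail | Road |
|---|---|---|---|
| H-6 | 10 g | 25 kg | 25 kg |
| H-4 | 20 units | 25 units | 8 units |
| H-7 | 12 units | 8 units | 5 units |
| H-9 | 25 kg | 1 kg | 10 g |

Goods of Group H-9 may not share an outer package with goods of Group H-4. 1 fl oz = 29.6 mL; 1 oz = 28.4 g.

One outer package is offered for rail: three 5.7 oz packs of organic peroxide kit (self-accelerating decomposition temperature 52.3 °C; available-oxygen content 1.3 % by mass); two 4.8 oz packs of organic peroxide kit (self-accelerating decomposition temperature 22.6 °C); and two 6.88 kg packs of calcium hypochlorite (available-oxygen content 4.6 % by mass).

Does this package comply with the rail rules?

Organic peroxide kit: self-accelerating decomposition temperature 52.3 °C ≤ 60 °C → Group H-9 (Self-Reactive).
Organic peroxide kit: self-accelerating decomposition temperature 22.6 °C ≤ 60 °C → Group H-9 (Self-Reactive).
With available-oxygen content 4.6 % by mass (> 3 % by mass), the calcium hypochlorite falls in Group H-6.
Total Group H-9: (three 5.7 oz packs = 485.64 g) + (two 4.8 oz packs = 272.64 g) = 758.28 g.
That is within the Group H-9 rail limit of 1 kg.
Group H-6 quantity: two 6.88 kg packs = 13.76 kg.
13.76 kg is within the rail limit of 25 kg for Group H-6.
The segregation rule (Group H-9 with Group H-4) does not apply to Group H-9 with Group H-6.
Every hazard group is within its rail limit and no segregation rule is violated.

Yes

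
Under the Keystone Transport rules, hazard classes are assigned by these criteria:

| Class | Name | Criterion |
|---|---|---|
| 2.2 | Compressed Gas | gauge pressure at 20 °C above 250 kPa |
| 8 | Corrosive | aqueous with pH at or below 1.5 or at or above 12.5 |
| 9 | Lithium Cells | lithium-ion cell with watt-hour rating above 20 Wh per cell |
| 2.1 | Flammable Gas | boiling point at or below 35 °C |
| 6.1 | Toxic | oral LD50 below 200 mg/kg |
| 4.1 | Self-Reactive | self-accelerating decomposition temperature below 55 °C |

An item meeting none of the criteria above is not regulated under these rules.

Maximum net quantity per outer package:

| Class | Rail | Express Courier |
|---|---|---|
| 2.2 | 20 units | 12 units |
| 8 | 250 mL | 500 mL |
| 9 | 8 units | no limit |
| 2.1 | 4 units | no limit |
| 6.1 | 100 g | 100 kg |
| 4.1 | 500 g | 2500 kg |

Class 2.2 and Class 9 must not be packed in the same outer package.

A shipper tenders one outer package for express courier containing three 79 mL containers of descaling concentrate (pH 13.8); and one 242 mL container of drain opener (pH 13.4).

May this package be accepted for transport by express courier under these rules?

The descaling concentrate has pH 13.8, which is ≥ 12.5, so it is Class 8 (Corrosive).
Drain opener: pH 13.4 ≥ 12.5 → Class 8 (Corrosive).
Class 8 net quantity: (three 79 mL containers = 237 mL) + 242 mL = 479 mL.
479 mL is within the express courier limit of 500 mL for Class 8.

Yes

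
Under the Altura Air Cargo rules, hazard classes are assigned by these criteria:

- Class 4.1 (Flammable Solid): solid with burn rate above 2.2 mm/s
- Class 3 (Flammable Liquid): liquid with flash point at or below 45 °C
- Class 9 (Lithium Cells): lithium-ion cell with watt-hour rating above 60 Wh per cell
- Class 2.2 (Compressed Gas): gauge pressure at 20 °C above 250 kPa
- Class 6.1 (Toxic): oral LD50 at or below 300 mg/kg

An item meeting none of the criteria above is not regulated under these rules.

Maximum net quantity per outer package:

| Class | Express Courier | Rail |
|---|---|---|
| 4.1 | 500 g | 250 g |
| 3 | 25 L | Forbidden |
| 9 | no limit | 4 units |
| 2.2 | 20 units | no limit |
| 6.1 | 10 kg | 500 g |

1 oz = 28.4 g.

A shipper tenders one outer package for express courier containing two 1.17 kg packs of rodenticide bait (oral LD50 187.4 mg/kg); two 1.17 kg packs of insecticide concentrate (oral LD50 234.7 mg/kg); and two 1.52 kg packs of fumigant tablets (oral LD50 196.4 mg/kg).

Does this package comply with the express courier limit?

Yes

Rodenticide bait: oral LD50 187.4 mg/kg ≤ 300 mg/kg → Class 6.1 (Toxic).
The insecticide concentrate has oral LD50 234.7 mg/kg, which is ≤ 300 mg/kg, so it is Class 6.1 (Toxic).
With oral LD50 196.4 mg/kg (≤ 300 mg/kg), the fumigant tablets fall in Class 6.1.
Total Class 6.1: (two 1.17 kg packs = 2.34 kg) + (two 1.17 kg packs = 2.34 kg) + (two 1.52 kg packs = 3.04 kg) = 7.72 kg.
7.72 kg is within the express courier limit of 10 kg for Class 6.1.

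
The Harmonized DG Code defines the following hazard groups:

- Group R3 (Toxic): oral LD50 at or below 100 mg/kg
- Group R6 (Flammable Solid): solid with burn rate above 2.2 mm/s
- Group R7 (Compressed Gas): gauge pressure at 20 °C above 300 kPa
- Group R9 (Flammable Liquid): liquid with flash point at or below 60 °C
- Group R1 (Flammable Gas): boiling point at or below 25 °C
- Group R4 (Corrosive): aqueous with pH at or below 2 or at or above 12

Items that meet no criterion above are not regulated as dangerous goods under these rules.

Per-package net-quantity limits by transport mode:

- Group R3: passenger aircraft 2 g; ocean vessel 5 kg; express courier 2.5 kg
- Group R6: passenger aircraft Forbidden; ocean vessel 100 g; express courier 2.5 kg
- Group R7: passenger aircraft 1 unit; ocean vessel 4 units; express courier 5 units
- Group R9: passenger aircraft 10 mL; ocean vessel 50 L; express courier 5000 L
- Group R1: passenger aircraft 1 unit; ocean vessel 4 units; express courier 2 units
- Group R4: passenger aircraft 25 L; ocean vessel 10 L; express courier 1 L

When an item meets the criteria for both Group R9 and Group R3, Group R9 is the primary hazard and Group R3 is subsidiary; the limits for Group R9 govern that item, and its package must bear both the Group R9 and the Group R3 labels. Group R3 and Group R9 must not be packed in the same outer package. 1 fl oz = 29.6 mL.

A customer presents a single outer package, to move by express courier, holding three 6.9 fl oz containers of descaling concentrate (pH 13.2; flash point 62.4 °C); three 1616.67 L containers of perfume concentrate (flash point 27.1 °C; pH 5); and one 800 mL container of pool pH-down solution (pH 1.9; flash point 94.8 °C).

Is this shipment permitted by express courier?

No

Descaling concentrate: pH 13.2 ≥ 12 → Group R4 (Corrosive).
With flash point 27.1 °C (≤ 60 °C), the perfume concentrate falls in Group R9.
With pH 1.9 (≤ 2), the pool pH-down solution falls in Group R4.
Group R4 net quantity: (three 6.9 fl oz containers = 612.72 mL) + 800 mL = 1412.72 mL.
1412.72 mL exceeds the express courier limit of 1 L for Group R4.
Group R9 quantity: three 1616.67 L containers = 4850.01 L.
4850.01 L is within the express courier limit of 5000 L for Group R9.
The segregation rule (Group R3 with Group R9) does not apply to Group R4 with Group R9.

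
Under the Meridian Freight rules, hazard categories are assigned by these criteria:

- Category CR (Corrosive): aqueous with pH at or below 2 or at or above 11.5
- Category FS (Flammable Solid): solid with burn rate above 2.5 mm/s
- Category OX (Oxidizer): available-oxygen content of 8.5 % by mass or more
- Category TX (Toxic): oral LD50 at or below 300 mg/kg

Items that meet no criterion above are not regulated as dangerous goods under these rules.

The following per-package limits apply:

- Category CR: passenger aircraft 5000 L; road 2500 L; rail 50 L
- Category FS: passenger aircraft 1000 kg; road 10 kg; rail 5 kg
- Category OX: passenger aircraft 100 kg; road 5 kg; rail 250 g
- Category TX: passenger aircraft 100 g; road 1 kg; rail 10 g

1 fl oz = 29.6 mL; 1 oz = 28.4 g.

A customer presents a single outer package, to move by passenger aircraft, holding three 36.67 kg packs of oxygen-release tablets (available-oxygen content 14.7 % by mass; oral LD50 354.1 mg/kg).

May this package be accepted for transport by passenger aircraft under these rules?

Available-oxygen content 14.7 % by mass meets the Category OX criterion (Oxidizer), so the oxygen-release tablets are Category OX.
Category OX quantity: three 36.67 kg packs = 110.01 kg.
110.01 kg exceeds the passenger aircraft limit of 100 kg for Category OX.

No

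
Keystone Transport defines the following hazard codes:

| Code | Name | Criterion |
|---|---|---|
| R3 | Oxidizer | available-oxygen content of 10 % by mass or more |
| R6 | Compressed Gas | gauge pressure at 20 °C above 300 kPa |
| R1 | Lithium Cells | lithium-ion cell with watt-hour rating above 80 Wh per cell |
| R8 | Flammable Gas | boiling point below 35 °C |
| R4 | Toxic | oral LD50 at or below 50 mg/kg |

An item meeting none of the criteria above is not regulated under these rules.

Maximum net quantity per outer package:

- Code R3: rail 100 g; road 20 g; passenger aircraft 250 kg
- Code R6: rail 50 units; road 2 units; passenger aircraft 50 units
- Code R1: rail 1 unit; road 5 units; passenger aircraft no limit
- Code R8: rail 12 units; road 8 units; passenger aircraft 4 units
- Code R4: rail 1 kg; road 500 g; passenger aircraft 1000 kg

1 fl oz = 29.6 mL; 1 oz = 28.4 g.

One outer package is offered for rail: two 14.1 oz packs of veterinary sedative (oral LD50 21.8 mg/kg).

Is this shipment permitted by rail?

The veterinary sedative has oral LD50 21.8 mg/kg, which is ≤ 50 mg/kg, so it is Code R4 (Toxic).
Code R4 quantity: two 14.1 oz packs = 800.88 g.
800.88 g is within the rail limit of 1 kg for Code R4.

Yes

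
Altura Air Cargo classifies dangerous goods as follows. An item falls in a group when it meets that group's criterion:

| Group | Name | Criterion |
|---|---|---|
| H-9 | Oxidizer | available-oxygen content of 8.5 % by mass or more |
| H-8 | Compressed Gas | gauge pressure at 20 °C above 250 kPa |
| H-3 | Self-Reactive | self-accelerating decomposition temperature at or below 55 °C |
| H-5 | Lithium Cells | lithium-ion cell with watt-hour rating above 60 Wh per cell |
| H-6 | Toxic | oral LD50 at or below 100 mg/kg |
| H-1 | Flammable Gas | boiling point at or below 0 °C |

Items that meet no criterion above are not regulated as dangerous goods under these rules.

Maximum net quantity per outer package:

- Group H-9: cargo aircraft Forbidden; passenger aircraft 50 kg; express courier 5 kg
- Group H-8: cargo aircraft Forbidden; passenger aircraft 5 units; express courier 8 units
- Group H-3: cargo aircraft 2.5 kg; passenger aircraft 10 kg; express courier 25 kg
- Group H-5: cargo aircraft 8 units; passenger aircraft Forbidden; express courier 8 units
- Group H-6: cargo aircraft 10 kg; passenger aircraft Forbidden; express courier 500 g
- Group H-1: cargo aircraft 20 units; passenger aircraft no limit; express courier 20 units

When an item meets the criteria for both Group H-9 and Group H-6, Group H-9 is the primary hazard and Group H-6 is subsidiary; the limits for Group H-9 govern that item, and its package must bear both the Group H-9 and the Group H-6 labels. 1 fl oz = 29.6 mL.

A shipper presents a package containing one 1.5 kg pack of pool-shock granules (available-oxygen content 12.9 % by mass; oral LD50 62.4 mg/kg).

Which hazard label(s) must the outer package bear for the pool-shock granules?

Group H-6 and H-9

Pool-shock granules: available-oxygen content 12.9 % by mass ≥ 8.5 % by mass → Group H-9 (Oxidizer).
The pool-shock granules have oral LD50 62.4 mg/kg, which is ≤ 100 mg/kg, so they are Group H-6 (Toxic).
By the precedence rule Group H-9 is primary and Group H-6 is subsidiary, and that rule requires both labels on the package.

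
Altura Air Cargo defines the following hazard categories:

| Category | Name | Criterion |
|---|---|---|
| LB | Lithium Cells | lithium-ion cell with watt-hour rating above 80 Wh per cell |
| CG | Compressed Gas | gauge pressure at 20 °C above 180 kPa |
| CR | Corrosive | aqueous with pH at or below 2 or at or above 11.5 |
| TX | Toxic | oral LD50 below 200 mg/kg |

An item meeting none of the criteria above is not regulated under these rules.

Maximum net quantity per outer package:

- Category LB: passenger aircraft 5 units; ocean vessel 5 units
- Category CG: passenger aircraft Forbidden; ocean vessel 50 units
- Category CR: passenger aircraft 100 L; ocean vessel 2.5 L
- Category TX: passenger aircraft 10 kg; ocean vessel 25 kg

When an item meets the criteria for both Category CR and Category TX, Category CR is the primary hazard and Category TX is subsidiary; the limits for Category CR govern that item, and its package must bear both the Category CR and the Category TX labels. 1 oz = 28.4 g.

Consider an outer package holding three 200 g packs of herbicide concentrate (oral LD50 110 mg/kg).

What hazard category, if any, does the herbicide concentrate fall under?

Category TX

Herbicide concentrate: oral LD50 110 mg/kg < 200 mg/kg → Category TX (Toxic).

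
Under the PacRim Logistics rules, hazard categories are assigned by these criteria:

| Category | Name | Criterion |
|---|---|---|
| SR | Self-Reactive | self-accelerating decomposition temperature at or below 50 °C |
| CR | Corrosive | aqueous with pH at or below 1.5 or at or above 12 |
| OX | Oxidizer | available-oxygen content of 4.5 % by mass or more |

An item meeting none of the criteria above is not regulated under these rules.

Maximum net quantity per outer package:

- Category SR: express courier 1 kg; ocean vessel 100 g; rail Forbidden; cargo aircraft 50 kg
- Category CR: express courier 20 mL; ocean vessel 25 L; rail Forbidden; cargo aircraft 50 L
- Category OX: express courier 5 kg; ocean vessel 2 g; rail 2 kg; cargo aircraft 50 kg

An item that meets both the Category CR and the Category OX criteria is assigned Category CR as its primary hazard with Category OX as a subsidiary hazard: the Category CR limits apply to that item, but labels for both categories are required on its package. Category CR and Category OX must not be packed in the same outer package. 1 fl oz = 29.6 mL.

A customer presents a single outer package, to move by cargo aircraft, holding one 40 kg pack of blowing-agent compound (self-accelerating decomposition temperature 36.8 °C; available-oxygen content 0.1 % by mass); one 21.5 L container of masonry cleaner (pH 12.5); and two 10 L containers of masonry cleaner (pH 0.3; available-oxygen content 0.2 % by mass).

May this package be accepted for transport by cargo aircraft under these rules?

Blowing-agent compound: self-accelerating decomposition temperature 36.8 °C ≤ 50 °C → Category SR (Self-Reactive).
The masonry cleaner has pH 12.5, which is ≥ 12, so it is Category CR (Corrosive).
pH 0.3 meets the Category CR criterion (Corrosive), so the masonry cleaner is Category CR.
Category CR net quantity: 21.5 L + (two 10 L containers = 20 L) = 41.5 L.
41.5 L ≤ 50 L (cargo aircraft limit, Category CR) — within limit.
Category SR quantity: 40 kg.
40 kg is within the cargo aircraft limit of 50 kg for Category SR.
The segregation rule (Category CR with Category OX) does not apply to Category CR with Category SR.
Every hazard category is within its cargo aircraft limit and no segregation rule is violated.

Yes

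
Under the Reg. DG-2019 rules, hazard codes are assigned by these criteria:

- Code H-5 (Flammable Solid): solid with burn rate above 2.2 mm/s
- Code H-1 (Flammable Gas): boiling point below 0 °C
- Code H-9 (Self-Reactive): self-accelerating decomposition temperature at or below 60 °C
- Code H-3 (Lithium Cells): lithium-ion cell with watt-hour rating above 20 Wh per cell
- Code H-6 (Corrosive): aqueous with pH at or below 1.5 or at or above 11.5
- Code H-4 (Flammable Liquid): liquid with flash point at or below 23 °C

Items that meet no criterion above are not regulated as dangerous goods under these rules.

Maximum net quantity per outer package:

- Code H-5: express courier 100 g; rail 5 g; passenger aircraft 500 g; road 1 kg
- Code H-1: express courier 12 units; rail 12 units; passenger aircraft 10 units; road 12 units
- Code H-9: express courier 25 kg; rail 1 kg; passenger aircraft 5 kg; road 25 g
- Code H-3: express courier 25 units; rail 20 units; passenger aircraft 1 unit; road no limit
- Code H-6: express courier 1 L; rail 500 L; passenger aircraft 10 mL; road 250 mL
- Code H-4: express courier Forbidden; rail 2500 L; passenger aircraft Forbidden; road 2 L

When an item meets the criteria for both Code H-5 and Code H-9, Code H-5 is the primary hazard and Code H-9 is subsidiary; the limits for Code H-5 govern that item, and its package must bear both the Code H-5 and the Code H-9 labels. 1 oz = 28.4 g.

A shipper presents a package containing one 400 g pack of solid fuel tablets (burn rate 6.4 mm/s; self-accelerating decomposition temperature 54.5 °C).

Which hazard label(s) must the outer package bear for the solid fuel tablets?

Burn rate 6.4 mm/s meets the Code H-5 criterion (Flammable Solid), so the solid fuel tablets are Code H-5.
Self-accelerating decomposition temperature 54.5 °C meets the Code H-9 criterion (Self-Reactive), so the solid fuel tablets are Code H-9.
By the precedence rule Code H-5 is primary and Code H-9 is subsidiary, and that rule requires both labels on the package.

Code H-5 and H-9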